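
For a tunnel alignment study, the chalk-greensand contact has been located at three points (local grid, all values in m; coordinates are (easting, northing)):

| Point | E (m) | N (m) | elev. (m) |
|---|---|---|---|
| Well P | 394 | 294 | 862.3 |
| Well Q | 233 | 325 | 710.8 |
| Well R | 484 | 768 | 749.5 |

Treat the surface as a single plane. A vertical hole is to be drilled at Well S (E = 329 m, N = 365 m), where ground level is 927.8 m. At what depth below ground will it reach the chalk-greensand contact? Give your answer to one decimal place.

150.2 m

Two edge vectors: Well P→Well Q = (-161, 31, -151.5), Well P→Well R = (90, 474, -112.8).
Normal n = (Well P→Well Q) × (Well P→Well R) = (68314.2, -31795.8, -79104).
So ∂z/∂E = −n_x/n_z = 0.86360 and ∂z/∂N = −n_y/n_z = −0.40195.
Intercept c from Well P: 862.3 − 340.26 + 118.17 = 640.21.
At (329, 365): z_contact = 284.12 − 146.71 + 640.21 = 777.63 m.
Depth below ground = 927.8 − 777.63 = 150.2 m.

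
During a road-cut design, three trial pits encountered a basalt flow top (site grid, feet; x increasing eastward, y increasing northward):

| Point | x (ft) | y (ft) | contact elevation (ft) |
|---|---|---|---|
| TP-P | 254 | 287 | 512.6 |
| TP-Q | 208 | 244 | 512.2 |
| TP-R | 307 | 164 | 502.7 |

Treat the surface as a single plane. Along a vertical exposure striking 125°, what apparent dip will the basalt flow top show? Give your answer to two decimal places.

Two edge vectors: TP-P→TP-Q = (-46, -43, -0.4), TP-P→TP-R = (53, -123, -9.9).
Normal n = (TP-P→TP-Q) × (TP-P→TP-R) = (376.5, -476.6, 7937).
So ∂z/∂x = −n_x/n_z = −0.04744 and ∂z/∂y = −n_y/n_z = 0.06005.
Unit vector along 125° is (sin 125°, cos 125°) = (0.8192, -0.5736).
Slope in that direction = a·(0.8192) + b·(-0.5736) = −0.07330.
Apparent dip = arctan|0.07330| = 4.19° (true dip is 4.4°, so apparent ≤ true as expected).

4.19°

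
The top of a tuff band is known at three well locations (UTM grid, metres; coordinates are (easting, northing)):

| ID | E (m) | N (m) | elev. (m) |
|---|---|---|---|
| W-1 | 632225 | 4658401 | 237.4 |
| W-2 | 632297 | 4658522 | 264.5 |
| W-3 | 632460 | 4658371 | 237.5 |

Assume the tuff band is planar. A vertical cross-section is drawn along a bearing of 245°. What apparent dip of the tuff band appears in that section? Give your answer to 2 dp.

6.41°

Let the plane be z = a·E + b·N + c.
W-2−W-1: 72a + 121b = 27.1;  W-3−W-1: 235a − 30b = 0.1.
Solving gives a = 0.02697, b = 0.20792.
Unit vector along 245° is (sin 245°, cos 245°) = (-0.9063, -0.4226).
Slope in that direction = a·(-0.9063) + b·(-0.4226) = −0.11231.
Apparent dip = arctan|0.11231| = 6.41° (true dip is 11.8°, so apparent ≤ true as expected).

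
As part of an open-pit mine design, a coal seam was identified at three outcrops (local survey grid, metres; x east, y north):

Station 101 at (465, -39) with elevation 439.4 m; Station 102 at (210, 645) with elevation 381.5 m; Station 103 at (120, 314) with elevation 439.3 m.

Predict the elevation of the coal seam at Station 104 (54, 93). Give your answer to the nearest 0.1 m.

Let the plane be z = a·x + b·y + c.
Station 102−Station 101: −255a + 684b = −57.9;  Station 103−Station 101: −345a + 353b = −0.1.
Solving gives a = −0.13956, b = −0.13668.
Then c = 439.4 − a·465 − b·-39 = 498.96.
At (54, 93): z = −7.5 − 12.7 + 498.96 = 478.7 m.

478.7 m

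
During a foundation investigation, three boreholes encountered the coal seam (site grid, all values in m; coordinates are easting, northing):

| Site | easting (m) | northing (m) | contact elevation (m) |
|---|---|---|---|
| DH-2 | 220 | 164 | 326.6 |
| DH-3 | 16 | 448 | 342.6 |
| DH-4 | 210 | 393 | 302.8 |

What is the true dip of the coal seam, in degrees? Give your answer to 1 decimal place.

14.8°

Two edge vectors: DH-2→DH-3 = (-204, 284, 16), DH-2→DH-4 = (-10, 229, -23.8).
Normal n = (DH-2→DH-3) × (DH-2→DH-4) = (-10423.2, -5015.2, -43876).
So ∂z/∂easting = −n_x/n_z = −0.23756 and ∂z/∂northing = −n_y/n_z = −0.11430.
Gradient magnitude |∇z| = √(a² + b²) = √(0.05643 + 0.01307) = 0.26363.
True dip = arctan(0.26363) = 14.8°, dipping toward ENE (azimuth ≈ 064°).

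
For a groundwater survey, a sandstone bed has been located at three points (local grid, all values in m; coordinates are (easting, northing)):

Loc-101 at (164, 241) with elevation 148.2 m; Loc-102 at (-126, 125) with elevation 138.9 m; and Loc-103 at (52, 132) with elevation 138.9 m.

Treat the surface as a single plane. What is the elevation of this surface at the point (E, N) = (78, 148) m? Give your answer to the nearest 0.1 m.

140.2 m

Let the plane be z = a·E + b·N + c.
Loc-102−Loc-101: −290a − 116b = −9.3;  Loc-103−Loc-101: −112a − 109b = −9.3.
Solving gives a = −0.00350, b = 0.08891.
Then c = 148.2 − a·164 − b·241 = 127.35.
At (78, 148): z = −0.3 + 13.2 + 127.35 = 140.2 m.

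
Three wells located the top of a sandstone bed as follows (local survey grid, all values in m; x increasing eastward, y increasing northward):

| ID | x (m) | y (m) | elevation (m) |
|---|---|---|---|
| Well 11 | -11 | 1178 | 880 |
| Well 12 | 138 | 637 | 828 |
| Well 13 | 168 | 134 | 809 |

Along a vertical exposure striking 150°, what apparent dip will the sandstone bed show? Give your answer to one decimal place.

Two edge vectors: Well 11→Well 12 = (149, -541, -52), Well 11→Well 13 = (179, -1044, -71).
Normal n = (Well 11→Well 12) × (Well 11→Well 13) = (-15877, 1271, -58717).
So ∂z/∂x = −n_x/n_z = −0.27040 and ∂z/∂y = −n_y/n_z = 0.02165.
Unit vector along 150° is (sin 150°, cos 150°) = (0.5000, -0.8660).
Slope in that direction = a·(0.5000) + b·(-0.8660) = −0.15395.
Apparent dip = arctan|0.15395| = 8.8° (true dip is 15.2°, so apparent ≤ true as expected).

8.8°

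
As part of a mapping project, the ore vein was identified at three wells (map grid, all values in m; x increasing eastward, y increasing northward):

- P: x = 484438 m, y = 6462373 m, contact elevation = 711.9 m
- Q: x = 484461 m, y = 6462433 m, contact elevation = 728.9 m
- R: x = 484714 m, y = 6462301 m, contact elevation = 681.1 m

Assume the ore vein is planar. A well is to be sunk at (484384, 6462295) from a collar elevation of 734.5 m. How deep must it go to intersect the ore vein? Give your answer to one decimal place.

Two edge vectors: P→Q = (23, 60, 17), P→R = (276, -72, -30.8).
Normal n = (P→Q) × (P→R) = (-624, 5400.4, -18216).
So ∂z/∂x = −n_x/n_z = −0.034255599 and ∂z/∂y = −n_y/n_z = 0.296464646.
Intercept c from P: 711.9 + 16594.71 − 1915865.13 = −1898558.51.
At (484384, 6462295): z_contact = −16592.86 + 1915842.00 − 1898558.51 = 690.63 m.
Depth below ground = 734.5 − 690.63 = 43.9 m.

43.9 m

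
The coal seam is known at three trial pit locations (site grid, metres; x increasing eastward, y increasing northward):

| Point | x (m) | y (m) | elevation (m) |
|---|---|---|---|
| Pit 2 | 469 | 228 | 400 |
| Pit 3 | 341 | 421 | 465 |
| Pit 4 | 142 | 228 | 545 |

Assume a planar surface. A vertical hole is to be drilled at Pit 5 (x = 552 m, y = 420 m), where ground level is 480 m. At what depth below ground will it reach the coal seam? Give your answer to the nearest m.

Let the plane be z = a·x + b·y + c.
Pit 3−Pit 2: −128a + 193b = 65;  Pit 4−Pit 2: −327a + 0b = 145.
Solving gives a = −0.44343, b = 0.04270.
Then c = 400 − a·469 − b·228 = 598.23.
At (552, 420): z_contact = −244.8 + 17.9 + 598.23 = 371.4 m.
Depth below ground = 480 − 371.4 = 109 m.

109 m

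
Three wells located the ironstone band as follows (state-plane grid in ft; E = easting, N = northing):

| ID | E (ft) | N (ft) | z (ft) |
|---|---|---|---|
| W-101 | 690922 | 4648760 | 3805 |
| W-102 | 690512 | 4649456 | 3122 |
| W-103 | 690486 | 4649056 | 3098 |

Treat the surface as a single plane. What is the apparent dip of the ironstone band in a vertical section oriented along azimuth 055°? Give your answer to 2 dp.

Two edge vectors: W-101→W-102 = (-410, 696, -683), W-101→W-103 = (-436, 296, -707).
Normal n = (W-101→W-102) × (W-101→W-103) = (-289904, 7918, 182096).
So ∂z/∂E = −n_x/n_z = 1.59204 and ∂z/∂N = −n_y/n_z = −0.04348.
Unit vector along 055° is (sin 55°, cos 55°) = (0.8192, 0.5736).
Slope in that direction = a·(0.8192) + b·(0.5736) = 1.27918.
Apparent dip = arctan|1.27918| = 51.98° (true dip is 57.9°, so apparent ≤ true as expected).

51.98°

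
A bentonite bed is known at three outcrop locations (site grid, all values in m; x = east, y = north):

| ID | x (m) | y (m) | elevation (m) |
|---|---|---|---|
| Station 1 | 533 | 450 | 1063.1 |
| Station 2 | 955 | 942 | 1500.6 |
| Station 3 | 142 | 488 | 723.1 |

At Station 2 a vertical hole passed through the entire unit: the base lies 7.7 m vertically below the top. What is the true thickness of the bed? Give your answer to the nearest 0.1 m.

5.7 m

Let the plane be z = a·x + b·y + c.
Station 2−Station 1: 422a + 492b = 437.5;  Station 3−Station 1: −391a + 38b = −340.
Solving gives a = 0.88243, b = 0.13235.
|∇z| = √(a²+b²) = 0.89230, so dip δ = arctan(0.89230) = 41.74°.
True thickness = vertical thickness × cos δ = 7.7 × cos 41.74° = 5.7 m.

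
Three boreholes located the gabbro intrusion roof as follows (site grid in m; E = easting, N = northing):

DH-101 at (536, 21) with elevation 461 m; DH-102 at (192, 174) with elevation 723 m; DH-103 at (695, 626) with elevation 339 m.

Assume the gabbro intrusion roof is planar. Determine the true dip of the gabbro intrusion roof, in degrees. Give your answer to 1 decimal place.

Let the plane be z = a·E + b·N + c.
DH-102−DH-101: −344a + 153b = 262;  DH-103−DH-101: 159a + 605b = −122.
Solving gives a = −0.76222, b = −0.00133.
Gradient magnitude |∇z| = √(a² + b²) = √(0.58098 + 0.00000) = 0.76222.
True dip = arctan(0.76222) = 37.3°, dipping toward E (azimuth ≈ 090°).

37.3°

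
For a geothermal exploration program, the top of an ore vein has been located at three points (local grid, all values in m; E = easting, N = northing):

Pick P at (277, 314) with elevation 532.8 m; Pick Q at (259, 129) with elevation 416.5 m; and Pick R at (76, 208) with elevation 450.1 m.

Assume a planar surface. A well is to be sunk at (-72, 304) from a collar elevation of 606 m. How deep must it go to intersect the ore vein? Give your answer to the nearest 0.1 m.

108.8 m

Let the plane be z = a·E + b·N + c.
Pick Q−Pick P: −18a − 185b = −116.3;  Pick R−Pick P: −201a − 106b = −82.7.
Solving gives a = 0.08424, b = 0.62045.
Then c = 532.8 − a·277 − b·314 = 314.64.
At (-72, 304): z_contact = −6.07 + 188.62 + 314.64 = 497.20 m.
Depth below ground = 606 − 497.20 = 108.8 m.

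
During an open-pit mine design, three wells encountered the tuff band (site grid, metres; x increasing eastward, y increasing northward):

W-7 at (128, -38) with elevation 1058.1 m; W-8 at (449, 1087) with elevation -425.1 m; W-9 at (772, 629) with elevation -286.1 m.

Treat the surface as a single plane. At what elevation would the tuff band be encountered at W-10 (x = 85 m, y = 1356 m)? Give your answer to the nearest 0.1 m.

Let the plane be z = a·x + b·y + c.
W-8−W-7: 321a + 1125b = −1483.2;  W-9−W-7: 644a + 667b = −1344.2.
Solving gives a = −1.024565, b = −1.026058.
Then c = 1058.1 − a·128 − b·-38 = 1150.25.
At (85, 1356): z = −87.1 − 1391.3 + 1150.25 = -328.2 m.

-328.2 m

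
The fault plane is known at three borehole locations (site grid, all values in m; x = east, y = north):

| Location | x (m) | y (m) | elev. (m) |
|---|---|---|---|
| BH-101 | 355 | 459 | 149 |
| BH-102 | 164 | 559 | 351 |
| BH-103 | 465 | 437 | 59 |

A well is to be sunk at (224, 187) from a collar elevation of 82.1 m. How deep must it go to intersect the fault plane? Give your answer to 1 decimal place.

Two edge vectors: BH-101→BH-102 = (-191, 100, 202), BH-101→BH-103 = (110, -22, -90).
Normal n = (BH-101→BH-102) × (BH-101→BH-103) = (-4556, 5030, -6798).
So ∂z/∂x = −n_x/n_z = −0.67020 and ∂z/∂y = −n_y/n_z = 0.73992.
Intercept c from BH-101: 149 + 237.92 − 339.62 = 47.30.
At (224, 187): z_contact = −150.12 + 138.37 + 47.30 = 35.54 m.
Depth below ground = 82.1 − 35.54 = 46.6 m.

46.6 m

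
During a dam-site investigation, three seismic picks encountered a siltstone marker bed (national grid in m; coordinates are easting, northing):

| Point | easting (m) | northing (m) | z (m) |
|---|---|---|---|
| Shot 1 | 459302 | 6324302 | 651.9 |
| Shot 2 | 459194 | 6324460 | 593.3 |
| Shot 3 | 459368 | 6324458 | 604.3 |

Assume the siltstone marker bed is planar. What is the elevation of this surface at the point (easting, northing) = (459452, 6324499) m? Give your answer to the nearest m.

596 m

Let the plane be z = a·easting + b·northing + c.
Shot 2−Shot 1: −108a + 158b = −58.6;  Shot 3−Shot 1: 66a + 156b = −47.6.
Solving gives a = 0.05942220, b = −0.33026837.
Then c = 651.9 − a·459302 − b·6324302 = 2062076.06.
At (459452, 6324499): z = 27301.6 − 2088782.0 + 2062076.06 = 595.8 m.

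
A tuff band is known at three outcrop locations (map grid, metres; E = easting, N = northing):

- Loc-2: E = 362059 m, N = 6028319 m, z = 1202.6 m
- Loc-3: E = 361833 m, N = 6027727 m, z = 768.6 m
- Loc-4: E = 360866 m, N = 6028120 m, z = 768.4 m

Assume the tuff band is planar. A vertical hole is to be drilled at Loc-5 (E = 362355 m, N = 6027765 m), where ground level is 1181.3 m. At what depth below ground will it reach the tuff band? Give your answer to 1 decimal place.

Let the plane be z = a·E + b·N + c.
Loc-3−Loc-2: −226a − 592b = −434;  Loc-4−Loc-2: −1193a − 199b = −434.2.
Solving gives a = 0.258105317, b = 0.634574660.
Then c = 1202.6 − a·362059 − b·6028319 = −3917665.23.
At (362355, 6027765): z_contact = 93525.75 + 3825066.92 − 3917665.23 = 927.44 m.
Depth below ground = 1181.3 − 927.44 = 253.9 m.

253.9 m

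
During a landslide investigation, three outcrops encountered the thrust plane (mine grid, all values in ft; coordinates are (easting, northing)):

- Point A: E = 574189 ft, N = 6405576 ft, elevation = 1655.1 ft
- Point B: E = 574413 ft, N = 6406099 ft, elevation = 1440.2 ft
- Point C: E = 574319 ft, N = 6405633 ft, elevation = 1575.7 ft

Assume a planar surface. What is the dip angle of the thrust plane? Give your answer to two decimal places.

29.30°

Two edge vectors: Point A→Point B = (224, 523, -214.9), Point A→Point C = (130, 57, -79.4).
Normal n = (Point A→Point B) × (Point A→Point C) = (-29276.9, -10151.4, -55222).
So ∂z/∂E = −n_x/n_z = −0.53017 and ∂z/∂N = −n_y/n_z = −0.18383.
Gradient magnitude |∇z| = √(a² + b²) = √(0.28108 + 0.03379) = 0.56113.
True dip = arctan(0.56113) = 29.30°, dipping toward ENE (azimuth ≈ 071°).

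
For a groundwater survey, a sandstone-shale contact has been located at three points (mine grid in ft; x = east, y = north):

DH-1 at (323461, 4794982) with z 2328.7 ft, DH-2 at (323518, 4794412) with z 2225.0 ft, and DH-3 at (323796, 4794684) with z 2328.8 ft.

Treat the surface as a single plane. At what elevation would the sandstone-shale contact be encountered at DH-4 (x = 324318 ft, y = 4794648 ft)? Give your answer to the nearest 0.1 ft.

Let the plane be z = a·x + b·y + c.
DH-2−DH-1: 57a − 570b = −103.7;  DH-3−DH-1: 335a − 298b = 0.1.
Solving gives a = 0.177965556, b = 0.199726380.
Then c = 2328.7 − a·323461 − b·4794982 = −1012920.61.
At (324318, 4794648): z = 57717.4 + 957617.7 − 1012920.61 = 2414.5 ft.

2414.5 ft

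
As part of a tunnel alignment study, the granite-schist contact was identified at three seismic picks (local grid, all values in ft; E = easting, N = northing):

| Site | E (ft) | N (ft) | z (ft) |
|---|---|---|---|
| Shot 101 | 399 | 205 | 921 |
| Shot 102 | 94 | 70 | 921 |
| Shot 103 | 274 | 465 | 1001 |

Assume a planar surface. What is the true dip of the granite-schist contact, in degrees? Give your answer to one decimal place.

Two edge vectors: Shot 101→Shot 102 = (-305, -135, 0), Shot 101→Shot 103 = (-125, 260, 80).
Normal n = (Shot 101→Shot 102) × (Shot 101→Shot 103) = (-10800, 24400, -96175).
So ∂z/∂E = −n_x/n_z = −0.11230 and ∂z/∂N = −n_y/n_z = 0.25370.
Gradient magnitude |∇z| = √(a² + b²) = √(0.01261 + 0.06437) = 0.27745.
True dip = arctan(0.27745) = 15.5°, dipping toward SSE (azimuth ≈ 156°).

15.5°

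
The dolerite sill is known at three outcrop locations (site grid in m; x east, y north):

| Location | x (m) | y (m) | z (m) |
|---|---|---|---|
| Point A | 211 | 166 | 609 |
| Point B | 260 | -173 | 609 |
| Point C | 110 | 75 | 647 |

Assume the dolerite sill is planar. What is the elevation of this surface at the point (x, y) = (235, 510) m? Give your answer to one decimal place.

Two edge vectors: Point A→Point B = (49, -339, 0), Point A→Point C = (-101, -91, 38).
Normal n = (Point A→Point B) × (Point A→Point C) = (-12882, -1862, -38698).
So ∂z/∂x = −n_x/n_z = −0.33289 and ∂z/∂y = −n_y/n_z = −0.04812.
Intercept c from Point A: 609 + 70.24 + 7.99 = 687.23.
At (235, 510): z = −78.2 − 24.5 + 687.23 = 584.5 m.

584.5 m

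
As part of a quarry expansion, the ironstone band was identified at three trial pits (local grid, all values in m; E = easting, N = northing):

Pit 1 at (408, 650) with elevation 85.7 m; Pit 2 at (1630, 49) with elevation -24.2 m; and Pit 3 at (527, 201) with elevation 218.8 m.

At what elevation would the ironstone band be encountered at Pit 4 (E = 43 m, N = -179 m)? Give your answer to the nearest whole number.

Let the plane be z = a·E + b·N + c.
Pit 2−Pit 1: 1222a − 601b = −109.9;  Pit 3−Pit 1: 119a − 449b = 133.1.
Solving gives a = −0.27106, b = −0.36828.
Then c = 85.7 − a·408 − b·650 = 435.67.
At (43, -179): z = −11.7 + 65.9 + 435.67 = 489.9 m.

490 m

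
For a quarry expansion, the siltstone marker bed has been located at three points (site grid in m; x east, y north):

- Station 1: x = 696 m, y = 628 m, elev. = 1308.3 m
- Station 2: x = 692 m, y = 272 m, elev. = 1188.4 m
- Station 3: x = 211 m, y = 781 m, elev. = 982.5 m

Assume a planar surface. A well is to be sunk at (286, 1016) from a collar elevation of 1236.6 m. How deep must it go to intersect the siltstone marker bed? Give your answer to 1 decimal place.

Let the plane be z = a·x + b·y + c.
Station 2−Station 1: −4a − 356b = −119.9;  Station 3−Station 1: −485a + 153b = −325.8.
Solving gives a = 0.775252, b = 0.328087.
Then c = 1308.3 − a·696 − b·628 = 562.69.
At (286, 1016): z_contact = 221.72 + 333.34 + 562.69 = 1117.74 m.
Depth below ground = 1236.6 − 1117.74 = 118.9 m.

118.9 m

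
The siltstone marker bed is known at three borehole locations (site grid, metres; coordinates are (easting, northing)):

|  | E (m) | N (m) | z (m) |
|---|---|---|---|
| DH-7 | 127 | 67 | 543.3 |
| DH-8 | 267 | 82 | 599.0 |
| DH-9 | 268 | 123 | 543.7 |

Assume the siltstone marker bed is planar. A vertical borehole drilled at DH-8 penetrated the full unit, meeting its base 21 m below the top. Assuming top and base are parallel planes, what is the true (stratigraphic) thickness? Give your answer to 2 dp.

Let the plane be z = a·E + b·N + c.
DH-8−DH-7: 140a + 15b = 55.7;  DH-9−DH-7: 141a + 56b = 0.4.
Solving gives a = 0.54379, b = −1.36204.
|∇z| = √(a²+b²) = 1.46658, so dip δ = arctan(1.46658) = 55.71°.
True thickness = vertical thickness × cos δ = 21 × cos 55.71° = 11.83 m.

11.83 m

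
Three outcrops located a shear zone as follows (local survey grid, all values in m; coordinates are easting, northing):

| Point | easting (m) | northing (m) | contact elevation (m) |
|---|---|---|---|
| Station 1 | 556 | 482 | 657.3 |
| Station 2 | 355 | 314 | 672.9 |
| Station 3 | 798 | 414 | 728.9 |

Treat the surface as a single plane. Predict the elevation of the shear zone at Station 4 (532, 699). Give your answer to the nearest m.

580 m

Let the plane be z = a·easting + b·northing + c.
Station 2−Station 1: −201a − 168b = 15.6;  Station 3−Station 1: 242a − 68b = 71.6.
Solving gives a = 0.20190, b = −0.33442.
Then c = 657.3 − a·556 − b·482 = 706.23.
At (532, 699): z = 107.4 − 233.8 + 706.23 = 579.9 m.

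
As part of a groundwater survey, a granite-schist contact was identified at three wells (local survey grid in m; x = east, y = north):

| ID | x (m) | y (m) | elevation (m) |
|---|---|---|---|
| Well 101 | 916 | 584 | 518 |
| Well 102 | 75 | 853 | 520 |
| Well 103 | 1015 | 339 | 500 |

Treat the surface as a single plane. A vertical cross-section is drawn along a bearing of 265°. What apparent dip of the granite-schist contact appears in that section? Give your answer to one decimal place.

1.8°

Two edge vectors: Well 101→Well 102 = (-841, 269, 2), Well 101→Well 103 = (99, -245, -18).
Normal n = (Well 101→Well 102) × (Well 101→Well 103) = (-4352, -14940, 179414).
So ∂z/∂x = −n_x/n_z = 0.02426 and ∂z/∂y = −n_y/n_z = 0.08327.
Unit vector along 265° is (sin 265°, cos 265°) = (-0.9962, -0.0872).
Slope in that direction = a·(-0.9962) + b·(-0.0872) = −0.03142.
Apparent dip = arctan|0.03142| = 1.8° (true dip is 5.0°, so apparent ≤ true as expected).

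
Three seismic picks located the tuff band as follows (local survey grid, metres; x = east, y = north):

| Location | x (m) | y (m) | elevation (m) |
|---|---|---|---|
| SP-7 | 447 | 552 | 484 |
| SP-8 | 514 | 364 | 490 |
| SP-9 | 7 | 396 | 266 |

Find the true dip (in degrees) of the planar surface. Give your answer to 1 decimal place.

25.1°

Let the plane be z = a·x + b·y + c.
SP-8−SP-7: 67a − 188b = 6;  SP-9−SP-7: −440a − 156b = −218.
Solving gives a = 0.44992, b = 0.12843.
Gradient magnitude |∇z| = √(a² + b²) = √(0.20243 + 0.01649) = 0.46789.
True dip = arctan(0.46789) = 25.1°, dipping toward WSW (azimuth ≈ 254°).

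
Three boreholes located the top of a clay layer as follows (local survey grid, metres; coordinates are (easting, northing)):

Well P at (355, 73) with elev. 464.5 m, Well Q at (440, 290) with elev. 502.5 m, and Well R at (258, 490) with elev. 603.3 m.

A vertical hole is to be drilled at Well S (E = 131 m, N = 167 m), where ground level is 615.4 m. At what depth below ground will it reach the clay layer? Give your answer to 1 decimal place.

68.5 m

Let the plane be z = a·E + b·N + c.
Well Q−Well P: 85a + 217b = 38;  Well R−Well P: −97a + 417b = 138.8.
Solving gives a = −0.25266, b = 0.27408.
Then c = 464.5 − a·355 − b·73 = 534.19.
At (131, 167): z_contact = −33.10 + 45.77 + 534.19 = 546.86 m.
Depth below ground = 615.4 − 546.86 = 68.5 m.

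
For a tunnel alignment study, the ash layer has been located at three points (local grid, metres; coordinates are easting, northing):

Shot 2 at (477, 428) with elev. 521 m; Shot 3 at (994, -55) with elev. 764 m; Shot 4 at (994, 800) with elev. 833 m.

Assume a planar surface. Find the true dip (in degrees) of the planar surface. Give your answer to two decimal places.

Let the plane be z = a·easting + b·northing + c.
Shot 3−Shot 2: 517a − 483b = 243;  Shot 4−Shot 2: 517a + 372b = 312.
Solving gives a = 0.54541, b = 0.08070.
Gradient magnitude |∇z| = √(a² + b²) = √(0.29748 + 0.00651) = 0.55135.
True dip = arctan(0.55135) = 28.87°, dipping toward W (azimuth ≈ 262°).

28.87°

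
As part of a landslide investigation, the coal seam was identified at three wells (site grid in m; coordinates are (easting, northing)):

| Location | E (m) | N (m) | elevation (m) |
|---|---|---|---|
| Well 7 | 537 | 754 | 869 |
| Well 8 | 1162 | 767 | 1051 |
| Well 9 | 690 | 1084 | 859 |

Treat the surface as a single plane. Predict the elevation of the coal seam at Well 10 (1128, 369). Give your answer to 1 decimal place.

1107.4 m

Two edge vectors: Well 7→Well 8 = (625, 13, 182), Well 7→Well 9 = (153, 330, -10).
Normal n = (Well 7→Well 8) × (Well 7→Well 9) = (-60190, 34096, 204261).
So ∂z/∂E = −n_x/n_z = 0.294672 and ∂z/∂N = −n_y/n_z = −0.166924.
Intercept c from Well 7: 869 − 158.24 + 125.86 = 836.62.
At (1128, 369): z = 332.4 − 61.6 + 836.62 = 1107.4 m.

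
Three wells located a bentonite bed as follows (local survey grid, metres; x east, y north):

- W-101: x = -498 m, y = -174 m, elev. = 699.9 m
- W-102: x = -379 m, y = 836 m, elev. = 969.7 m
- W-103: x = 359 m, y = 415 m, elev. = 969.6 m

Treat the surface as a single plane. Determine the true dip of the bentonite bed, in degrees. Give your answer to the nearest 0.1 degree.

Let the plane be z = a·x + b·y + c.
W-102−W-101: 119a + 1010b = 269.8;  W-103−W-101: 857a + 589b = 269.7.
Solving gives a = 0.14266, b = 0.25032.
Gradient magnitude |∇z| = √(a² + b²) = √(0.02035 + 0.06266) = 0.28812.
True dip = arctan(0.28812) = 16.1°, dipping toward SSW (azimuth ≈ 210°).

16.1°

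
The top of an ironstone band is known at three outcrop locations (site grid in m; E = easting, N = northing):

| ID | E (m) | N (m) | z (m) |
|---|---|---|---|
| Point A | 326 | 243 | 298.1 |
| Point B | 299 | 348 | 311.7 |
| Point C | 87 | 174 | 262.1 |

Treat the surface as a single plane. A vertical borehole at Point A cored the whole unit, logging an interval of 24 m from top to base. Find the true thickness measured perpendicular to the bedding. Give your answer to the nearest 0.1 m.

23.6 m

Two edge vectors: Point A→Point B = (-27, 105, 13.6), Point A→Point C = (-239, -69, -36).
Normal n = (Point A→Point B) × (Point A→Point C) = (-2841.6, -4222.4, 26958).
So ∂z/∂E = −n_x/n_z = 0.10541 and ∂z/∂N = −n_y/n_z = 0.15663.
|∇z| = √(a²+b²) = 0.18879, so dip δ = arctan(0.18879) = 10.69°.
True thickness = vertical thickness × cos δ = 24 × cos 10.69° = 23.6 m.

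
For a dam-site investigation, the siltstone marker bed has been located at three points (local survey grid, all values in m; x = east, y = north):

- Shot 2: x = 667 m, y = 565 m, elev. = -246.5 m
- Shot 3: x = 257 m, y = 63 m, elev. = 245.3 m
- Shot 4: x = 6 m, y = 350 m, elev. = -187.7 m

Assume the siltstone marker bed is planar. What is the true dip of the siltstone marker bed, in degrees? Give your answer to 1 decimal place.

51.9°

Let the plane be z = a·x + b·y + c.
Shot 3−Shot 2: −410a − 502b = 491.8;  Shot 4−Shot 2: −661a − 215b = 58.8.
Solving gives a = 0.31280, b = −1.23515.
Gradient magnitude |∇z| = √(a² + b²) = √(0.09784 + 1.52560) = 1.27414.
True dip = arctan(1.27414) = 51.9°, dipping toward NNW (azimuth ≈ 346°).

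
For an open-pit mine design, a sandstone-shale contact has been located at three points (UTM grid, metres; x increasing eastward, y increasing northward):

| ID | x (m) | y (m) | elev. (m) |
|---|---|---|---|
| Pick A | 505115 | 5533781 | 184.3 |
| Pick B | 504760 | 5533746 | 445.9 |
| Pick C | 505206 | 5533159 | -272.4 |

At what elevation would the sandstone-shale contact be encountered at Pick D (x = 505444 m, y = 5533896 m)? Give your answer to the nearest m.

Let the plane be z = a·x + b·y + c.
Pick B−Pick A: −355a − 35b = 261.6;  Pick C−Pick A: 91a − 622b = −456.7.
Solving gives a = −0.79778433, b = 0.61752673.
Then c = 184.3 − a·505115 − b·5533781 = −3014100.56.
At (505444, 5533896): z = −403235.3 + 3417328.7 − 3014100.56 = -7.2 m.

-7 m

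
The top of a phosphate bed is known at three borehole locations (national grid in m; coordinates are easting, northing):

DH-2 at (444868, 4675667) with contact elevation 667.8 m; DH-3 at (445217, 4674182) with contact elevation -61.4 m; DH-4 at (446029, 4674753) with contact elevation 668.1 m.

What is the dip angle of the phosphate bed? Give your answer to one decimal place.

Let the plane be z = a·easting + b·northing + c.
DH-3−DH-2: 349a − 1485b = −729.2;  DH-4−DH-2: 1161a − 914b = 0.3.
Solving gives a = 0.47465, b = 0.60260.
Gradient magnitude |∇z| = √(a² + b²) = √(0.22530 + 0.36312) = 0.76708.
True dip = arctan(0.76708) = 37.5°, dipping toward SW (azimuth ≈ 218°).

37.5°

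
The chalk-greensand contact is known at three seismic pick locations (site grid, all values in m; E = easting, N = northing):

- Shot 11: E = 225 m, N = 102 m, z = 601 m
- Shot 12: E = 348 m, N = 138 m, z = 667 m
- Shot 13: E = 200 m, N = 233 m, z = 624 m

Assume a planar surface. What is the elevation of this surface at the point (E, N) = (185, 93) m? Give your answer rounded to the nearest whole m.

580 m

Let the plane be z = a·E + b·N + c.
Shot 12−Shot 11: 123a + 36b = 66;  Shot 13−Shot 11: −25a + 131b = 23.
Solving gives a = 0.45953, b = 0.26327.
Then c = 601 − a·225 − b·102 = 470.75.
At (185, 93): z = 85.0 + 24.5 + 470.75 = 580.2 m.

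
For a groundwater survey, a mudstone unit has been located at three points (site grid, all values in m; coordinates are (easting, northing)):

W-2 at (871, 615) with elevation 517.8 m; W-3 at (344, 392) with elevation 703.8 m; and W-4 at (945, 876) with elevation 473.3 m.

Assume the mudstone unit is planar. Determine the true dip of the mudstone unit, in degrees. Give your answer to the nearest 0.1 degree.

Two edge vectors: W-2→W-3 = (-527, -223, 186), W-2→W-4 = (74, 261, -44.5).
Normal n = (W-2→W-3) × (W-2→W-4) = (-38622.5, -9687.5, -121045).
So ∂z/∂E = −n_x/n_z = −0.31908 and ∂z/∂N = −n_y/n_z = −0.08003.
Gradient magnitude |∇z| = √(a² + b²) = √(0.10181 + 0.00641) = 0.32896.
True dip = arctan(0.32896) = 18.2°, dipping toward ENE (azimuth ≈ 076°).

18.2°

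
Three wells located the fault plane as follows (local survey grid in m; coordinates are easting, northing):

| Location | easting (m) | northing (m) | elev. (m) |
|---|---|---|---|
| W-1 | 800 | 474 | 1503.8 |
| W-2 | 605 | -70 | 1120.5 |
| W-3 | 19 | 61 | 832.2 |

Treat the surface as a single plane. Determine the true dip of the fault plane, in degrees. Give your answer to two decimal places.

37.78°

Two edge vectors: W-1→W-2 = (-195, -544, -383.3), W-1→W-3 = (-781, -413, -671.6).
Normal n = (W-1→W-2) × (W-1→W-3) = (207047.5, 168395.3, -344329).
So ∂z/∂easting = −n_x/n_z = 0.60131 and ∂z/∂northing = −n_y/n_z = 0.48905.
Gradient magnitude |∇z| = √(a² + b²) = √(0.36157 + 0.23917) = 0.77508.
True dip = arctan(0.77508) = 37.78°, dipping toward SW (azimuth ≈ 231°).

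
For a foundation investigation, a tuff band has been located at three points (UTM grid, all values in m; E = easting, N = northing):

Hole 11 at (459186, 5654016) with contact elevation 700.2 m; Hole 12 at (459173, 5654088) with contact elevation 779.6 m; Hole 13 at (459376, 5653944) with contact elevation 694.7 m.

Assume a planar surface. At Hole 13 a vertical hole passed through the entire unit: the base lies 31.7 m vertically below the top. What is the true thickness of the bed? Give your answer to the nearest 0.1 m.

19.8 m

Two edge vectors: Hole 11→Hole 12 = (-13, 72, 79.4), Hole 11→Hole 13 = (190, -72, -5.5).
Normal n = (Hole 11→Hole 12) × (Hole 11→Hole 13) = (5320.8, 15014.5, -12744).
So ∂z/∂E = −n_x/n_z = 0.41751 and ∂z/∂N = −n_y/n_z = 1.17816.
|∇z| = √(a²+b²) = 1.24995, so dip δ = arctan(1.24995) = 51.34°.
True thickness = vertical thickness × cos δ = 31.7 × cos 51.34° = 19.8 m.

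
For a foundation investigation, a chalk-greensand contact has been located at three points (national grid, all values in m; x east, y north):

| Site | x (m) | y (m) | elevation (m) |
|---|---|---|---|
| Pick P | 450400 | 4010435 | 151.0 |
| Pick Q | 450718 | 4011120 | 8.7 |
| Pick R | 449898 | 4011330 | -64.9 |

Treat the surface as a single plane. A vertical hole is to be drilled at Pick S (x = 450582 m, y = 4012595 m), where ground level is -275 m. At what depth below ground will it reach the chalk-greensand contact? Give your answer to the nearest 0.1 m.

Two edge vectors: Pick P→Pick Q = (318, 685, -142.3), Pick P→Pick R = (-502, 895, -215.9).
Normal n = (Pick P→Pick Q) × (Pick P→Pick R) = (-20533, 140090.8, 628480).
So ∂z/∂x = −n_x/n_z = 0.032670888 and ∂z/∂y = −n_y/n_z = −0.222904150.
Intercept c from Pick P: 151 − 14714.97 + 893942.60 = 879378.64.
At (450582, 4012595): z_contact = 14720.91 − 894424.08 + 879378.64 = -324.53 m.
Depth below ground = -275 − (-324.53) = 49.5 m.

49.5 m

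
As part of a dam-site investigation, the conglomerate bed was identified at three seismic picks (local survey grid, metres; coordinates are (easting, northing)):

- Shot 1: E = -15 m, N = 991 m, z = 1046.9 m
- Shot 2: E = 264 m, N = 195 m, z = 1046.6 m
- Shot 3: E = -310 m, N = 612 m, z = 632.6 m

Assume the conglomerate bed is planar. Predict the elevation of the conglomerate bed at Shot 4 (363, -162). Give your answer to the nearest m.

Let the plane be z = a·E + b·N + c.
Shot 2−Shot 1: 279a − 796b = −0.3;  Shot 3−Shot 1: −295a − 379b = −414.3.
Solving gives a = 0.96802, b = 0.33967.
Then c = 1046.9 − a·-15 − b·991 = 724.81.
At (363, -162): z = 351.4 − 55.0 + 724.81 = 1021.2 m.

1021 m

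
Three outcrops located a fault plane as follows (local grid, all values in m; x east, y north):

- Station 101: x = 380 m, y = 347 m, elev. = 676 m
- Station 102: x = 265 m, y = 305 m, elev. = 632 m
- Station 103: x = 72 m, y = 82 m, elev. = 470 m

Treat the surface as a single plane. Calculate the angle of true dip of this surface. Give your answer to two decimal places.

31.09°

Let the plane be z = a·x + b·y + c.
Station 102−Station 101: −115a − 42b = −44;  Station 103−Station 101: −308a − 265b = −206.
Solving gives a = 0.17150, b = 0.57803.
Gradient magnitude |∇z| = √(a² + b²) = √(0.02941 + 0.33411) = 0.60293.
True dip = arctan(0.60293) = 31.09°, dipping toward SSW (azimuth ≈ 197°).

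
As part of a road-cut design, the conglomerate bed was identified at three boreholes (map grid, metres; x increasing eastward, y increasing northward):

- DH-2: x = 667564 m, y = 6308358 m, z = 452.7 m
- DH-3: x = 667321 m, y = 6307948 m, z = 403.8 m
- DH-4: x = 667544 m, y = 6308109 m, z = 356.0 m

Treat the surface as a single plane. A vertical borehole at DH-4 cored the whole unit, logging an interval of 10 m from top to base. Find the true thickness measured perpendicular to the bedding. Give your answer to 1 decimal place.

Let the plane be z = a·x + b·y + c.
DH-3−DH-2: −243a − 410b = −48.9;  DH-4−DH-2: −20a − 249b = −96.7.
Solving gives a = −0.52519, b = 0.43054.
|∇z| = √(a²+b²) = 0.67910, so dip δ = arctan(0.67910) = 34.18°.
True thickness = vertical thickness × cos δ = 10 × cos 34.18° = 8.3 m.

8.3 m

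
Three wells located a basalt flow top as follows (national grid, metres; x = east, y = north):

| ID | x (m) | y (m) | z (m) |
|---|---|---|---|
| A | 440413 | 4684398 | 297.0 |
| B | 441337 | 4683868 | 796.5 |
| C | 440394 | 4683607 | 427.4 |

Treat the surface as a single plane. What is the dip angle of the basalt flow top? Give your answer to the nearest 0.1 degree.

Let the plane be z = a·x + b·y + c.
B−A: 924a − 530b = 499.5;  C−A: −19a − 791b = 130.4.
Solving gives a = 0.43996, b = −0.17542.
Gradient magnitude |∇z| = √(a² + b²) = √(0.19357 + 0.03077) = 0.47365.
True dip = arctan(0.47365) = 25.3°, dipping toward WNW (azimuth ≈ 292°).

25.3°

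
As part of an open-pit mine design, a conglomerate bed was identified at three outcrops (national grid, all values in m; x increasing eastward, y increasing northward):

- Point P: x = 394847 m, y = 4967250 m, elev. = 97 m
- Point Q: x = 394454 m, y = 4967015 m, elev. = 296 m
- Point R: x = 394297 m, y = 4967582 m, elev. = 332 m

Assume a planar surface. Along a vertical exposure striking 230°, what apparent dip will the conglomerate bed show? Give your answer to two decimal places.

21.80°

Two edge vectors: Point P→Point Q = (-393, -235, 199), Point P→Point R = (-550, 332, 235).
Normal n = (Point P→Point Q) × (Point P→Point R) = (-121293, -17095, -259726).
So ∂z/∂x = −n_x/n_z = −0.46700 and ∂z/∂y = −n_y/n_z = −0.06582.
Unit vector along 230° is (sin 230°, cos 230°) = (-0.7660, -0.6428).
Slope in that direction = a·(-0.7660) + b·(-0.6428) = 0.40005.
Apparent dip = arctan|0.40005| = 21.80° (true dip is 25.2°, so apparent ≤ true as expected).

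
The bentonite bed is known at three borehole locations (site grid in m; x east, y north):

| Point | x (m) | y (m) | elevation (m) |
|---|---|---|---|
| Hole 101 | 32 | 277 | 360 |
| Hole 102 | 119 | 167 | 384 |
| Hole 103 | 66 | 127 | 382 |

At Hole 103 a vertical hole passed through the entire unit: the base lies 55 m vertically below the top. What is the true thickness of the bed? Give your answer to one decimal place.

Two edge vectors: Hole 101→Hole 102 = (87, -110, 24), Hole 101→Hole 103 = (34, -150, 22).
Normal n = (Hole 101→Hole 102) × (Hole 101→Hole 103) = (1180, -1098, -9310).
So ∂z/∂x = −n_x/n_z = 0.12675 and ∂z/∂y = −n_y/n_z = −0.11794.
|∇z| = √(a²+b²) = 0.17313, so dip δ = arctan(0.17313) = 9.82°.
True thickness = vertical thickness × cos δ = 55 × cos 9.82° = 54.2 m.

54.2 m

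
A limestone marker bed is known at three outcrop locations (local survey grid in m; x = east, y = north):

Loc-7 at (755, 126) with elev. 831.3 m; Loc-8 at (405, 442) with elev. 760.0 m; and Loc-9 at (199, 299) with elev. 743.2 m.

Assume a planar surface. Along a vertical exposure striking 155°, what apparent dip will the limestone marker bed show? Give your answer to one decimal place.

7.2°

Two edge vectors: Loc-7→Loc-8 = (-350, 316, -71.3), Loc-7→Loc-9 = (-556, 173, -88.1).
Normal n = (Loc-7→Loc-8) × (Loc-7→Loc-9) = (-15504.7, 8807.8, 115146).
So ∂z/∂x = −n_x/n_z = 0.13465 and ∂z/∂y = −n_y/n_z = −0.07649.
Unit vector along 155° is (sin 155°, cos 155°) = (0.4226, -0.9063).
Slope in that direction = a·(0.4226) + b·(-0.9063) = 0.12623.
Apparent dip = arctan|0.12623| = 7.2° (true dip is 8.8°, so apparent ≤ true as expected).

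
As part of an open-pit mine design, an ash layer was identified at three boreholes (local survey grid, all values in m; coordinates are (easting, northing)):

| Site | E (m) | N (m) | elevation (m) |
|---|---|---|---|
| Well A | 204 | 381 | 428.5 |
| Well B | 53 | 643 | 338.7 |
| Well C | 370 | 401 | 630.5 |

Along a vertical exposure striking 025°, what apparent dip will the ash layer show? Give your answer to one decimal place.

Two edge vectors: Well A→Well B = (-151, 262, -89.8), Well A→Well C = (166, 20, 202).
Normal n = (Well A→Well B) × (Well A→Well C) = (54720, 15595.2, -46512).
So ∂z/∂E = −n_x/n_z = 1.17647 and ∂z/∂N = −n_y/n_z = 0.33529.
Unit vector along 025° is (sin 25°, cos 25°) = (0.4226, 0.9063).
Slope in that direction = a·(0.4226) + b·(0.9063) = 0.80108.
Apparent dip = arctan|0.80108| = 38.7° (true dip is 50.7°, so apparent ≤ true as expected).

38.7°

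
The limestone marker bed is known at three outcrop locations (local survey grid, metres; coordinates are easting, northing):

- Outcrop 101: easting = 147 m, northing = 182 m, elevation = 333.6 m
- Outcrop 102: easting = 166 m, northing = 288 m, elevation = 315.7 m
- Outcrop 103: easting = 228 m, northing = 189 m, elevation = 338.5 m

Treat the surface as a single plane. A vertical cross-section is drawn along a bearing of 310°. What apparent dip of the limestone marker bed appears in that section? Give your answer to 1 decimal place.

Let the plane be z = a·easting + b·northing + c.
Outcrop 102−Outcrop 101: 19a + 106b = −17.9;  Outcrop 103−Outcrop 101: 81a + 7b = 4.9.
Solving gives a = 0.07627, b = −0.18254.
Unit vector along 310° is (sin 310°, cos 310°) = (-0.7660, 0.6428).
Slope in that direction = a·(-0.7660) + b·(0.6428) = −0.17576.
Apparent dip = arctan|0.17576| = 10.0° (true dip is 11.2°, so apparent ≤ true as expected).

10.0°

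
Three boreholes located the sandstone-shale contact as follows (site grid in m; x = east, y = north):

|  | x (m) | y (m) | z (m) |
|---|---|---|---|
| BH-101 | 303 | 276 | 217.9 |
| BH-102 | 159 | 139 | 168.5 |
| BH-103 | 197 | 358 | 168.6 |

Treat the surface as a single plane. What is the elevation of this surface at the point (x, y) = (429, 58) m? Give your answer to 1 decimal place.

Two edge vectors: BH-101→BH-102 = (-144, -137, -49.4), BH-101→BH-103 = (-106, 82, -49.3).
Normal n = (BH-101→BH-102) × (BH-101→BH-103) = (10804.9, -1862.8, -26330).
So ∂z/∂x = −n_x/n_z = 0.41036 and ∂z/∂y = −n_y/n_z = −0.07075.
Intercept c from BH-101: 217.9 − 124.34 + 19.53 = 113.09.
At (429, 58): z = 176.0 − 4.1 + 113.09 = 285.0 m.

285.0 m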